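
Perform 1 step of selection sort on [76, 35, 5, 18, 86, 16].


Initial: [76, 35, 5, 18, 86, 16]
Step 1: min=5 at 2
  Swap: [5, 35, 76, 18, 86, 16]

After 1 step: [5, 35, 76, 18, 86, 16]


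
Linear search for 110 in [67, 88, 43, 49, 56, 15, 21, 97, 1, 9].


i=0: 67!=110
i=1: 88!=110
i=2: 43!=110
i=3: 49!=110
i=4: 56!=110
i=5: 15!=110
i=6: 21!=110
i=7: 97!=110
i=8: 1!=110
i=9: 9!=110

Not found, 10 comps


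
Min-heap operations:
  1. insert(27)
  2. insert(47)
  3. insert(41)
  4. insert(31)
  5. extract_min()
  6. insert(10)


insert(27) -> [27]
insert(47) -> [27, 47]
insert(41) -> [27, 47, 41]
insert(31) -> [27, 31, 41, 47]
extract_min()->27, [31, 47, 41]
insert(10) -> [10, 31, 41, 47]

Final heap: [10, 31, 41, 47]


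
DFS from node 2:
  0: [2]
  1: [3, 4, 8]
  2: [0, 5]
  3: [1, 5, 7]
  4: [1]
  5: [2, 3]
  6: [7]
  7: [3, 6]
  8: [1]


Visit 2, push [5, 0]
Visit 0, push []
Visit 5, push [3]
Visit 3, push [7, 1]
Visit 1, push [8, 4]
Visit 4, push []
Visit 8, push []
Visit 7, push [6]
Visit 6, push []

DFS order: [2, 0, 5, 3, 1, 4, 8, 7, 6]


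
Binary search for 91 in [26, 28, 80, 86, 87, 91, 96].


Step 1: lo=0, hi=6, mid=3, val=86
Step 2: lo=4, hi=6, mid=5, val=91

Found at index 5


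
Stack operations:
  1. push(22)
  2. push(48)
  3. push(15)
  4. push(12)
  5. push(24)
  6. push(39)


push(22) -> [22]
push(48) -> [22, 48]
push(15) -> [22, 48, 15]
push(12) -> [22, 48, 15, 12]
push(24) -> [22, 48, 15, 12, 24]
push(39) -> [22, 48, 15, 12, 24, 39]

Final stack: [22, 48, 15, 12, 24, 39]


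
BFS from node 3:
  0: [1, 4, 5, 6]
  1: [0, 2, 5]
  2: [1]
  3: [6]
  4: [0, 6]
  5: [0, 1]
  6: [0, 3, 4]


Visit 3, enqueue [6]
Visit 6, enqueue [0, 4]
Visit 0, enqueue [1, 5]
Visit 4, enqueue []
Visit 1, enqueue [2]
Visit 5, enqueue []
Visit 2, enqueue []

BFS order: [3, 6, 0, 4, 1, 5, 2]


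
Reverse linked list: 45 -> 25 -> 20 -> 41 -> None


Step 1: curr=45, set curr.next=prev(None) | reversed so far: 45
Step 2: curr=25, set curr.next=prev(45) | reversed so far: 25 -> 45
Step 3: curr=20, set curr.next=prev(25) | reversed so far: 20 -> 25 -> 45
Step 4: curr=41, set curr.next=prev(20) | reversed so far: 41 -> 20 -> 25 -> 45

41 -> 20 -> 25 -> 45 -> None


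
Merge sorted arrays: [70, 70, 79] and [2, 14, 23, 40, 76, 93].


Take 2 from B
Take 14 from B
Take 23 from B
Take 40 from B
Take 70 from A
Take 70 from A
Take 76 from B
Take 79 from A

Merged: [2, 14, 23, 40, 70, 70, 76, 79, 93]


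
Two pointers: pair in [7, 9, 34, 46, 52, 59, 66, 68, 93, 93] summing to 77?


lo=0(7)+hi=9(93)=100
lo=0(7)+hi=8(93)=100
lo=0(7)+hi=7(68)=75
lo=1(9)+hi=7(68)=77

Yes: 9+68=77


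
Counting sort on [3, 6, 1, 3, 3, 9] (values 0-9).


Input: [3, 6, 1, 3, 3, 9]
Counts: [0, 1, 0, 3, 0, 0, 1, 0, 0, 1]

Sorted: [1, 3, 3, 3, 6, 9]


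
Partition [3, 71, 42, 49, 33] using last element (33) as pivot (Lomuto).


Pivot: 33
  3 <= 33: advance i (no swap)
Place pivot at 1: [3, 33, 42, 49, 71]

Partitioned: [3, 33, 42, 49, 71]


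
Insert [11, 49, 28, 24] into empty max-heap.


Insert 11: [11]
Insert 49: [49, 11]
Insert 28: [49, 11, 28]
Insert 24: [49, 24, 28, 11]

Final heap: [49, 24, 28, 11]


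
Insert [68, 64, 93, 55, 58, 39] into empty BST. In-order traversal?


Insert 68: root
Insert 64: L from 68
Insert 93: R from 68
Insert 55: L from 68 -> L from 64
Insert 58: L from 68 -> L from 64 -> R from 55
Insert 39: L from 68 -> L from 64 -> L from 55

In-order: [39, 55, 58, 64, 68, 93]


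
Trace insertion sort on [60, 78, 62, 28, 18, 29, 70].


Initial: [60, 78, 62, 28, 18, 29, 70]
Insert 78: [60, 78, 62, 28, 18, 29, 70]
Insert 62: [60, 62, 78, 28, 18, 29, 70]
Insert 28: [28, 60, 62, 78, 18, 29, 70]
Insert 18: [18, 28, 60, 62, 78, 29, 70]
Insert 29: [18, 28, 29, 60, 62, 78, 70]
Insert 70: [18, 28, 29, 60, 62, 70, 78]

Sorted: [18, 28, 29, 60, 62, 70, 78]


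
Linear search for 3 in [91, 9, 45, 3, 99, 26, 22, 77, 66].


i=0: 91!=3
i=1: 9!=3
i=2: 45!=3
i=3: 3==3 found!

Found at 3, 4 comps


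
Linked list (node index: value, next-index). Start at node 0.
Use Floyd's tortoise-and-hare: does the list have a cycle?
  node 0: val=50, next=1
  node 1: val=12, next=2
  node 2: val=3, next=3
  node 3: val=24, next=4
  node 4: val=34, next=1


Floyd's tortoise (slow, +1) and hare (fast, +2):
  init: slow=0, fast=0
  step 1: slow=1, fast=2
  step 2: slow=2, fast=4
  step 3: slow=3, fast=2
  step 4: slow=4, fast=4
  slow == fast at node 4: cycle detected

Cycle: yes


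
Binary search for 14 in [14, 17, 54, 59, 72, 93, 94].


Step 1: lo=0, hi=6, mid=3, val=59
Step 2: lo=0, hi=2, mid=1, val=17
Step 3: lo=0, hi=0, mid=0, val=14

Found at index 0


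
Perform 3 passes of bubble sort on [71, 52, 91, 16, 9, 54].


Initial: [71, 52, 91, 16, 9, 54]
Pass 1: [52, 71, 16, 9, 54, 91] (4 swaps)
Pass 2: [52, 16, 9, 54, 71, 91] (3 swaps)
Pass 3: [16, 9, 52, 54, 71, 91] (2 swaps)

After 3 passes: [16, 9, 52, 54, 71, 91]


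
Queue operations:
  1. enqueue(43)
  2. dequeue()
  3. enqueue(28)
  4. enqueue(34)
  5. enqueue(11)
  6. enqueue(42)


enqueue(43) -> [43]
dequeue()->43, []
enqueue(28) -> [28]
enqueue(34) -> [28, 34]
enqueue(11) -> [28, 34, 11]
enqueue(42) -> [28, 34, 11, 42]

Final queue: [28, 34, 11, 42]


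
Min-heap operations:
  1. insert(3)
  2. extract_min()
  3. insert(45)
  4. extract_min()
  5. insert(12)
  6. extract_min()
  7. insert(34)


insert(3) -> [3]
extract_min()->3, []
insert(45) -> [45]
extract_min()->45, []
insert(12) -> [12]
extract_min()->12, []
insert(34) -> [34]

Final heap: [34]


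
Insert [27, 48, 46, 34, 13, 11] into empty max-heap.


Insert 27: [27]
Insert 48: [48, 27]
Insert 46: [48, 27, 46]
Insert 34: [48, 34, 46, 27]
Insert 13: [48, 34, 46, 27, 13]
Insert 11: [48, 34, 46, 27, 13, 11]

Final heap: [48, 34, 46, 27, 13, 11]


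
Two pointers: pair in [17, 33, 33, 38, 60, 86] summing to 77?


lo=0(17)+hi=5(86)=103
lo=0(17)+hi=4(60)=77

Yes: 17+60=77


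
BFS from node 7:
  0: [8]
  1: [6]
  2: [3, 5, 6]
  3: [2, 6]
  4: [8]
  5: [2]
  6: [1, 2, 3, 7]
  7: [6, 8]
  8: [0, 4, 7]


Visit 7, enqueue [6, 8]
Visit 6, enqueue [1, 2, 3]
Visit 8, enqueue [0, 4]
Visit 1, enqueue []
Visit 2, enqueue [5]
Visit 3, enqueue []
Visit 0, enqueue []
Visit 4, enqueue []
Visit 5, enqueue []

BFS order: [7, 6, 8, 1, 2, 3, 0, 4, 5]


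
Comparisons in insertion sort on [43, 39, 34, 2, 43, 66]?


Algorithm: insertion sort
Input: [43, 39, 34, 2, 43, 66]
Sorted: [2, 34, 39, 43, 43, 66]

8


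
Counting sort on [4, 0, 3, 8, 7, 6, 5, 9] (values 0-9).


Input: [4, 0, 3, 8, 7, 6, 5, 9]
Counts: [1, 0, 0, 1, 1, 1, 1, 1, 1, 1]

Sorted: [0, 3, 4, 5, 6, 7, 8, 9]


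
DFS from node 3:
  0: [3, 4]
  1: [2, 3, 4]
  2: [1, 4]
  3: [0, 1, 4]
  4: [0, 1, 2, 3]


Visit 3, push [4, 1, 0]
Visit 0, push [4]
Visit 4, push [2, 1]
Visit 1, push [2]
Visit 2, push []

DFS order: [3, 0, 4, 1, 2]


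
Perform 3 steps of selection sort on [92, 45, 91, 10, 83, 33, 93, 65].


Initial: [92, 45, 91, 10, 83, 33, 93, 65]
Step 1: min=10 at 3
  Swap: [10, 45, 91, 92, 83, 33, 93, 65]
Step 2: min=33 at 5
  Swap: [10, 33, 91, 92, 83, 45, 93, 65]
Step 3: min=45 at 5
  Swap: [10, 33, 45, 92, 83, 91, 93, 65]

After 3 steps: [10, 33, 45, 92, 83, 91, 93, 65]


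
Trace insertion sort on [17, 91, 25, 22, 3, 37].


Initial: [17, 91, 25, 22, 3, 37]
Insert 91: [17, 91, 25, 22, 3, 37]
Insert 25: [17, 25, 91, 22, 3, 37]
Insert 22: [17, 22, 25, 91, 3, 37]
Insert 3: [3, 17, 22, 25, 91, 37]
Insert 37: [3, 17, 22, 25, 37, 91]

Sorted: [3, 17, 22, 25, 37, 91]


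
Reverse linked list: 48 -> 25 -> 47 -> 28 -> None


Step 1: curr=48, set curr.next=prev(None) | reversed so far: 48
Step 2: curr=25, set curr.next=prev(48) | reversed so far: 25 -> 48
Step 3: curr=47, set curr.next=prev(25) | reversed so far: 47 -> 25 -> 48
Step 4: curr=28, set curr.next=prev(47) | reversed so far: 28 -> 47 -> 25 -> 48

28 -> 47 -> 25 -> 48 -> None


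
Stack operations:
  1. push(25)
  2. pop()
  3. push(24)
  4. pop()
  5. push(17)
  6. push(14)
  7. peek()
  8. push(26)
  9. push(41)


push(25) -> [25]
pop()->25, []
push(24) -> [24]
pop()->24, []
push(17) -> [17]
push(14) -> [17, 14]
peek()->14
push(26) -> [17, 14, 26]
push(41) -> [17, 14, 26, 41]

Final stack: [17, 14, 26, 41]


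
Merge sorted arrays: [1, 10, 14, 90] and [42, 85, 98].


Take 1 from A
Take 10 from A
Take 14 from A
Take 42 from B
Take 85 from B
Take 90 from A

Merged: [1, 10, 14, 42, 85, 90, 98]


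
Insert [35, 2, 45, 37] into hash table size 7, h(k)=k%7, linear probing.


Insert 35: h=0 -> slot 0
Insert 2: h=2 -> slot 2
Insert 45: h=3 -> slot 3
Insert 37: h=2, 2 probes -> slot 4

Table: [35, None, 2, 45, 37, None, None]


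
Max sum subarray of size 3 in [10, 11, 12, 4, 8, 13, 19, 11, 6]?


[0:3]: 33
[1:4]: 27
[2:5]: 24
[3:6]: 25
[4:7]: 40
[5:8]: 43
[6:9]: 36

Max: 43 at [5:8]


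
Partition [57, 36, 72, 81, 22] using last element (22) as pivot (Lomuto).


Pivot: 22
Place pivot at 0: [22, 36, 72, 81, 57]

Partitioned: [22, 36, 72, 81, 57]


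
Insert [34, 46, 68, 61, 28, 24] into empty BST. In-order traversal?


Insert 34: root
Insert 46: R from 34
Insert 68: R from 34 -> R from 46
Insert 61: R from 34 -> R from 46 -> L from 68
Insert 28: L from 34
Insert 24: L from 34 -> L from 28

In-order: [24, 28, 34, 46, 61, 68]


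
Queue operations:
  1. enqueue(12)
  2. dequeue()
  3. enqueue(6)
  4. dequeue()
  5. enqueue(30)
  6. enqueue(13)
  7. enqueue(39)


enqueue(12) -> [12]
dequeue()->12, []
enqueue(6) -> [6]
dequeue()->6, []
enqueue(30) -> [30]
enqueue(13) -> [30, 13]
enqueue(39) -> [30, 13, 39]

Final queue: [30, 13, 39]


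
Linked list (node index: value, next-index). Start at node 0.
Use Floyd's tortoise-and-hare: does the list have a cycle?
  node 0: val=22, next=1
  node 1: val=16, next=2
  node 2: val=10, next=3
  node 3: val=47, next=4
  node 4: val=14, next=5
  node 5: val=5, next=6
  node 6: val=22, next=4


Floyd's tortoise (slow, +1) and hare (fast, +2):
  init: slow=0, fast=0
  step 1: slow=1, fast=2
  step 2: slow=2, fast=4
  step 3: slow=3, fast=6
  step 4: slow=4, fast=5
  step 5: slow=5, fast=4
  step 6: slow=6, fast=6
  slow == fast at node 6: cycle detected

Cycle: yes


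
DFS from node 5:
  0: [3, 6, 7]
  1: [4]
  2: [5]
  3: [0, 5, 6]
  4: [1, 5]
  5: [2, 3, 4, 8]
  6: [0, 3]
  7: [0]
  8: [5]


Visit 5, push [8, 4, 3, 2]
Visit 2, push []
Visit 3, push [6, 0]
Visit 0, push [7, 6]
Visit 6, push []
Visit 7, push []
Visit 4, push [1]
Visit 1, push []
Visit 8, push []

DFS order: [5, 2, 3, 0, 6, 7, 4, 1, 8]


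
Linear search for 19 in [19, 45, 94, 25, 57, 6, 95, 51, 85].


i=0: 19==19 found!

Found at 0, 1 comps


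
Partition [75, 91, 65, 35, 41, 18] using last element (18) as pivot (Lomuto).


Pivot: 18
Place pivot at 0: [18, 91, 65, 35, 41, 75]

Partitioned: [18, 91, 65, 35, 41, 75]


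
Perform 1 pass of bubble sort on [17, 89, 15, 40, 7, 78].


Initial: [17, 89, 15, 40, 7, 78]
Pass 1: [17, 15, 40, 7, 78, 89] (4 swaps)

After 1 pass: [17, 15, 40, 7, 78, 89]


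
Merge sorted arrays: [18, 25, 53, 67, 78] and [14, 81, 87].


Take 14 from B
Take 18 from A
Take 25 from A
Take 53 from A
Take 67 from A
Take 78 from A

Merged: [14, 18, 25, 53, 67, 78, 81, 87]


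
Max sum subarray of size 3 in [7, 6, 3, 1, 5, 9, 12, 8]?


[0:3]: 16
[1:4]: 10
[2:5]: 9
[3:6]: 15
[4:7]: 26
[5:8]: 29

Max: 29 at [5:8]


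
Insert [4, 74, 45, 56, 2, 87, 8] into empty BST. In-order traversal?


Insert 4: root
Insert 74: R from 4
Insert 45: R from 4 -> L from 74
Insert 56: R from 4 -> L from 74 -> R from 45
Insert 2: L from 4
Insert 87: R from 4 -> R from 74
Insert 8: R from 4 -> L from 74 -> L from 45

In-order: [2, 4, 8, 45, 56, 74, 87]


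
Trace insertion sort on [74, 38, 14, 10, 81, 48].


Initial: [74, 38, 14, 10, 81, 48]
Insert 38: [38, 74, 14, 10, 81, 48]
Insert 14: [14, 38, 74, 10, 81, 48]
Insert 10: [10, 14, 38, 74, 81, 48]
Insert 81: [10, 14, 38, 74, 81, 48]
Insert 48: [10, 14, 38, 48, 74, 81]

Sorted: [10, 14, 38, 48, 74, 81]


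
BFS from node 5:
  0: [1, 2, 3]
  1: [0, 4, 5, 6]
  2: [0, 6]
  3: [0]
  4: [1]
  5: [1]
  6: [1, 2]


Visit 5, enqueue [1]
Visit 1, enqueue [0, 4, 6]
Visit 0, enqueue [2, 3]
Visit 4, enqueue []
Visit 6, enqueue []
Visit 2, enqueue []
Visit 3, enqueue []

BFS order: [5, 1, 0, 4, 6, 2, 3]


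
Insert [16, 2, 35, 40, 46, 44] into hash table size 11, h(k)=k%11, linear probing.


Insert 16: h=5 -> slot 5
Insert 2: h=2 -> slot 2
Insert 35: h=2, 1 probes -> slot 3
Insert 40: h=7 -> slot 7
Insert 46: h=2, 2 probes -> slot 4
Insert 44: h=0 -> slot 0

Table: [44, None, 2, 35, 46, 16, None, 40, None, None, None]


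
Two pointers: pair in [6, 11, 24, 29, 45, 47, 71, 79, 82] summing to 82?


lo=0(6)+hi=8(82)=88
lo=0(6)+hi=7(79)=85
lo=0(6)+hi=6(71)=77
lo=1(11)+hi=6(71)=82

Yes: 11+71=82


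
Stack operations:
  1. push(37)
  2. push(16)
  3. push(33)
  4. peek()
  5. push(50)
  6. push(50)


push(37) -> [37]
push(16) -> [37, 16]
push(33) -> [37, 16, 33]
peek()->33
push(50) -> [37, 16, 33, 50]
push(50) -> [37, 16, 33, 50, 50]

Final stack: [37, 16, 33, 50, 50]


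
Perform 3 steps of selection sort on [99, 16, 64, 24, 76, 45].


Initial: [99, 16, 64, 24, 76, 45]
Step 1: min=16 at 1
  Swap: [16, 99, 64, 24, 76, 45]
Step 2: min=24 at 3
  Swap: [16, 24, 64, 99, 76, 45]
Step 3: min=45 at 5
  Swap: [16, 24, 45, 99, 76, 64]

After 3 steps: [16, 24, 45, 99, 76, 64]


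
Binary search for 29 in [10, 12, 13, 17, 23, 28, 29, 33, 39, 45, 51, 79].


Step 1: lo=0, hi=11, mid=5, val=28
Step 2: lo=6, hi=11, mid=8, val=39
Step 3: lo=6, hi=7, mid=6, val=29

Found at index 6


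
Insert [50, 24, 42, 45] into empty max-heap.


Insert 50: [50]
Insert 24: [50, 24]
Insert 42: [50, 24, 42]
Insert 45: [50, 45, 42, 24]

Final heap: [50, 45, 42, 24]


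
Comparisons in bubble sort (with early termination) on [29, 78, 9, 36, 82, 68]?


Algorithm: bubble sort (with early termination)
Input: [29, 78, 9, 36, 82, 68]
Sorted: [9, 29, 36, 68, 78, 82]

12


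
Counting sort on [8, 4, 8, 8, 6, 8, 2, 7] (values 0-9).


Input: [8, 4, 8, 8, 6, 8, 2, 7]
Counts: [0, 0, 1, 0, 1, 0, 1, 1, 4, 0]

Sorted: [2, 4, 6, 7, 8, 8, 8, 8]


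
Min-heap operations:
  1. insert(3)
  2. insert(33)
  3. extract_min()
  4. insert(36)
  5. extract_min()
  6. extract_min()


insert(3) -> [3]
insert(33) -> [3, 33]
extract_min()->3, [33]
insert(36) -> [33, 36]
extract_min()->33, [36]
extract_min()->36, []

Final heap: []


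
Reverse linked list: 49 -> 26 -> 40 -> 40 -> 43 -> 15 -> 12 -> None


Step 1: curr=49, set curr.next=prev(None) | reversed so far: 49
Step 2: curr=26, set curr.next=prev(49) | reversed so far: 26 -> 49
Step 3: curr=40, set curr.next=prev(26) | reversed so far: 40 -> 26 -> 49
Step 4: curr=40, set curr.next=prev(40) | reversed so far: 40 -> 40 -> 26 -> 49
Step 5: curr=43, set curr.next=prev(40) | reversed so far: 43 -> 40 -> 40 -> 26 -> 49
Step 6: curr=15, set curr.next=prev(43) | reversed so far: 15 -> 43 -> 40 -> 40 -> 26 -> 49
Step 7: curr=12, set curr.next=prev(15) | reversed so far: 12 -> 15 -> 43 -> 40 -> 40 -> 26 -> 49

12 -> 15 -> 43 -> 40 -> 40 -> 26 -> 49 -> None


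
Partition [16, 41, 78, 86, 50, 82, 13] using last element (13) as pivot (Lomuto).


Pivot: 13
Place pivot at 0: [13, 41, 78, 86, 50, 82, 16]

Partitioned: [13, 41, 78, 86, 50, 82, 16]


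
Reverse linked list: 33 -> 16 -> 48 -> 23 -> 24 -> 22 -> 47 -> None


Step 1: curr=33, set curr.next=prev(None) | reversed so far: 33
Step 2: curr=16, set curr.next=prev(33) | reversed so far: 16 -> 33
Step 3: curr=48, set curr.next=prev(16) | reversed so far: 48 -> 16 -> 33
Step 4: curr=23, set curr.next=prev(48) | reversed so far: 23 -> 48 -> 16 -> 33
Step 5: curr=24, set curr.next=prev(23) | reversed so far: 24 -> 23 -> 48 -> 16 -> 33
Step 6: curr=22, set curr.next=prev(24) | reversed so far: 22 -> 24 -> 23 -> 48 -> 16 -> 33
Step 7: curr=47, set curr.next=prev(22) | reversed so far: 47 -> 22 -> 24 -> 23 -> 48 -> 16 -> 33

47 -> 22 -> 24 -> 23 -> 48 -> 16 -> 33 -> None


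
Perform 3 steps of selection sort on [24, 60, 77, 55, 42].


Initial: [24, 60, 77, 55, 42]
Step 1: min=24 at 0
  Swap: [24, 60, 77, 55, 42]
Step 2: min=42 at 4
  Swap: [24, 42, 77, 55, 60]
Step 3: min=55 at 3
  Swap: [24, 42, 55, 77, 60]

After 3 steps: [24, 42, 55, 77, 60]


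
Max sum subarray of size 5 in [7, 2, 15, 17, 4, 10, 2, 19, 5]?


[0:5]: 45
[1:6]: 48
[2:7]: 48
[3:8]: 52
[4:9]: 40

Max: 52 at [3:8]


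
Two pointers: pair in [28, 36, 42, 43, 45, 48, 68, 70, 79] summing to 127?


lo=0(28)+hi=8(79)=107
lo=1(36)+hi=8(79)=115
lo=2(42)+hi=8(79)=121
lo=3(43)+hi=8(79)=122
lo=4(45)+hi=8(79)=124
lo=5(48)+hi=8(79)=127

Yes: 48+79=127


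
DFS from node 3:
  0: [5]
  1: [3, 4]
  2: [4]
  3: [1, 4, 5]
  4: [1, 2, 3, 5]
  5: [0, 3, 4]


Visit 3, push [5, 4, 1]
Visit 1, push [4]
Visit 4, push [5, 2]
Visit 2, push []
Visit 5, push [0]
Visit 0, push []

DFS order: [3, 1, 4, 2, 5, 0]


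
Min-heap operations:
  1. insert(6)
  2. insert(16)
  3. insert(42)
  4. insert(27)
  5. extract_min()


insert(6) -> [6]
insert(16) -> [6, 16]
insert(42) -> [6, 16, 42]
insert(27) -> [6, 16, 42, 27]
extract_min()->6, [16, 27, 42]

Final heap: [16, 27, 42]


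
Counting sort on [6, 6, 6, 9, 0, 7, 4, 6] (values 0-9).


Input: [6, 6, 6, 9, 0, 7, 4, 6]
Counts: [1, 0, 0, 0, 1, 0, 4, 1, 0, 1]

Sorted: [0, 4, 6, 6, 6, 6, 7, 9]


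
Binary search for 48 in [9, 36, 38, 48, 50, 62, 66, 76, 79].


Step 1: lo=0, hi=8, mid=4, val=50
Step 2: lo=0, hi=3, mid=1, val=36
Step 3: lo=2, hi=3, mid=2, val=38
Step 4: lo=3, hi=3, mid=3, val=48

Found at index 3


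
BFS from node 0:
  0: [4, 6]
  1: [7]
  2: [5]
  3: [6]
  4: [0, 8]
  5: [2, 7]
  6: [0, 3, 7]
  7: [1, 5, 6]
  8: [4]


Visit 0, enqueue [4, 6]
Visit 4, enqueue [8]
Visit 6, enqueue [3, 7]
Visit 8, enqueue []
Visit 3, enqueue []
Visit 7, enqueue [1, 5]
Visit 1, enqueue []
Visit 5, enqueue [2]
Visit 2, enqueue []

BFS order: [0, 4, 6, 8, 3, 7, 1, 5, 2]


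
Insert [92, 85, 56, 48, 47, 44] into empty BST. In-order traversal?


Insert 92: root
Insert 85: L from 92
Insert 56: L from 92 -> L from 85
Insert 48: L from 92 -> L from 85 -> L from 56
Insert 47: L from 92 -> L from 85 -> L from 56 -> L from 48
Insert 44: L from 92 -> L from 85 -> L from 56 -> L from 48 -> L from 47

In-order: [44, 47, 48, 56, 85, 92]


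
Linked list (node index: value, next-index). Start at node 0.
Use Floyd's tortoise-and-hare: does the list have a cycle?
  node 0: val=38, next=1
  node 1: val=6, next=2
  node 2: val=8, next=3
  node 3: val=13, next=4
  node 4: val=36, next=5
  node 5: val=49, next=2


Floyd's tortoise (slow, +1) and hare (fast, +2):
  init: slow=0, fast=0
  step 1: slow=1, fast=2
  step 2: slow=2, fast=4
  step 3: slow=3, fast=2
  step 4: slow=4, fast=4
  slow == fast at node 4: cycle detected

Cycle: yes


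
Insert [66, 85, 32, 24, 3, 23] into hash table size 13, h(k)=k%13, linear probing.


Insert 66: h=1 -> slot 1
Insert 85: h=7 -> slot 7
Insert 32: h=6 -> slot 6
Insert 24: h=11 -> slot 11
Insert 3: h=3 -> slot 3
Insert 23: h=10 -> slot 10

Table: [None, 66, None, 3, None, None, 32, 85, None, None, 23, 24, None]


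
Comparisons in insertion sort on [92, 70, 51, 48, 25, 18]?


Algorithm: insertion sort
Input: [92, 70, 51, 48, 25, 18]
Sorted: [18, 25, 48, 51, 70, 92]

15


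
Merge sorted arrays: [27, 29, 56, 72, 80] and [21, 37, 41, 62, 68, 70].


Take 21 from B
Take 27 from A
Take 29 from A
Take 37 from B
Take 41 from B
Take 56 from A
Take 62 from B
Take 68 from B
Take 70 from B

Merged: [21, 27, 29, 37, 41, 56, 62, 68, 70, 72, 80]


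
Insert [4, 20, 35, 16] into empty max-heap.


Insert 4: [4]
Insert 20: [20, 4]
Insert 35: [35, 4, 20]
Insert 16: [35, 16, 20, 4]

Final heap: [35, 16, 20, 4]


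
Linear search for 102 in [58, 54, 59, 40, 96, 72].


i=0: 58!=102
i=1: 54!=102
i=2: 59!=102
i=3: 40!=102
i=4: 96!=102
i=5: 72!=102

Not found, 6 comps


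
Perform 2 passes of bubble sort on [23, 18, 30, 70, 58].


Initial: [23, 18, 30, 70, 58]
Pass 1: [18, 23, 30, 58, 70] (2 swaps)
Pass 2: [18, 23, 30, 58, 70] (0 swaps)

After 2 passes: [18, 23, 30, 58, 70]


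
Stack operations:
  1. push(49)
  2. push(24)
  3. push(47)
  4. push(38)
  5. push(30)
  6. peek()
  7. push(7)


push(49) -> [49]
push(24) -> [49, 24]
push(47) -> [49, 24, 47]
push(38) -> [49, 24, 47, 38]
push(30) -> [49, 24, 47, 38, 30]
peek()->30
push(7) -> [49, 24, 47, 38, 30, 7]

Final stack: [49, 24, 47, 38, 30, 7]


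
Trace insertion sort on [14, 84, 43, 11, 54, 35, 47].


Initial: [14, 84, 43, 11, 54, 35, 47]
Insert 84: [14, 84, 43, 11, 54, 35, 47]
Insert 43: [14, 43, 84, 11, 54, 35, 47]
Insert 11: [11, 14, 43, 84, 54, 35, 47]
Insert 54: [11, 14, 43, 54, 84, 35, 47]
Insert 35: [11, 14, 35, 43, 54, 84, 47]
Insert 47: [11, 14, 35, 43, 47, 54, 84]

Sorted: [11, 14, 35, 43, 47, 54, 84]


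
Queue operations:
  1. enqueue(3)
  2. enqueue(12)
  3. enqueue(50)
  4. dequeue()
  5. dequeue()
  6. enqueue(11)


enqueue(3) -> [3]
enqueue(12) -> [3, 12]
enqueue(50) -> [3, 12, 50]
dequeue()->3, [12, 50]
dequeue()->12, [50]
enqueue(11) -> [50, 11]

Final queue: [50, 11]


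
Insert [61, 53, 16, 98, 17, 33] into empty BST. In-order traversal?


Insert 61: root
Insert 53: L from 61
Insert 16: L from 61 -> L from 53
Insert 98: R from 61
Insert 17: L from 61 -> L from 53 -> R from 16
Insert 33: L from 61 -> L from 53 -> R from 16 -> R from 17

In-order: [16, 17, 33, 53, 61, 98]


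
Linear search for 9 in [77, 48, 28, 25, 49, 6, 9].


i=0: 77!=9
i=1: 48!=9
i=2: 28!=9
i=3: 25!=9
i=4: 49!=9
i=5: 6!=9
i=6: 9==9 found!

Found at 6, 7 comps


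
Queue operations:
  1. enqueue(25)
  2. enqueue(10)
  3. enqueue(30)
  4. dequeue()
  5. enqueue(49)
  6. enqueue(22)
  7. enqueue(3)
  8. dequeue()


enqueue(25) -> [25]
enqueue(10) -> [25, 10]
enqueue(30) -> [25, 10, 30]
dequeue()->25, [10, 30]
enqueue(49) -> [10, 30, 49]
enqueue(22) -> [10, 30, 49, 22]
enqueue(3) -> [10, 30, 49, 22, 3]
dequeue()->10, [30, 49, 22, 3]

Final queue: [30, 49, 22, 3]


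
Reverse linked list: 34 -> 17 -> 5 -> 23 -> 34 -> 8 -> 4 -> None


Step 1: curr=34, set curr.next=prev(None) | reversed so far: 34
Step 2: curr=17, set curr.next=prev(34) | reversed so far: 17 -> 34
Step 3: curr=5, set curr.next=prev(17) | reversed so far: 5 -> 17 -> 34
Step 4: curr=23, set curr.next=prev(5) | reversed so far: 23 -> 5 -> 17 -> 34
Step 5: curr=34, set curr.next=prev(23) | reversed so far: 34 -> 23 -> 5 -> 17 -> 34
Step 6: curr=8, set curr.next=prev(34) | reversed so far: 8 -> 34 -> 23 -> 5 -> 17 -> 34
Step 7: curr=4, set curr.next=prev(8) | reversed so far: 4 -> 8 -> 34 -> 23 -> 5 -> 17 -> 34

4 -> 8 -> 34 -> 23 -> 5 -> 17 -> 34 -> None


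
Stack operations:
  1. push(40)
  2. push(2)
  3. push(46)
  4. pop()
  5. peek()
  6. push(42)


push(40) -> [40]
push(2) -> [40, 2]
push(46) -> [40, 2, 46]
pop()->46, [40, 2]
peek()->2
push(42) -> [40, 2, 42]

Final stack: [40, 2, 42]


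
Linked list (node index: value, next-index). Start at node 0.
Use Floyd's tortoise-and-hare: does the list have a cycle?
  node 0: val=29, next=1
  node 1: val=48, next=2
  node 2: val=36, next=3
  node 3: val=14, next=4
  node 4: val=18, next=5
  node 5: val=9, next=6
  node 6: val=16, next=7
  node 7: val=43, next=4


Floyd's tortoise (slow, +1) and hare (fast, +2):
  init: slow=0, fast=0
  step 1: slow=1, fast=2
  step 2: slow=2, fast=4
  step 3: slow=3, fast=6
  step 4: slow=4, fast=4
  slow == fast at node 4: cycle detected

Cycle: yes


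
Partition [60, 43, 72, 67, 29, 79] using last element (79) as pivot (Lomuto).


Pivot: 79
  60 <= 79: advance i (no swap)
  43 <= 79: advance i (no swap)
  72 <= 79: advance i (no swap)
  67 <= 79: advance i (no swap)
  29 <= 79: advance i (no swap)
Place pivot at 5: [60, 43, 72, 67, 29, 79]

Partitioned: [60, 43, 72, 67, 29, 79]


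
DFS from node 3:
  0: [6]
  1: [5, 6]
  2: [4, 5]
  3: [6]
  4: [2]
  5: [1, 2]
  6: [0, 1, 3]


Visit 3, push [6]
Visit 6, push [1, 0]
Visit 0, push []
Visit 1, push [5]
Visit 5, push [2]
Visit 2, push [4]
Visit 4, push []

DFS order: [3, 6, 0, 1, 5, 2, 4]


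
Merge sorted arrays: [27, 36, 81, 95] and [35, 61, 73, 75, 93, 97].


Take 27 from A
Take 35 from B
Take 36 from A
Take 61 from B
Take 73 from B
Take 75 from B
Take 81 from A
Take 93 from B
Take 95 from A

Merged: [27, 35, 36, 61, 73, 75, 81, 93, 95, 97]


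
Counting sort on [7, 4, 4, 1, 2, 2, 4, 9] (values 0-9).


Input: [7, 4, 4, 1, 2, 2, 4, 9]
Counts: [0, 1, 2, 0, 3, 0, 0, 1, 0, 1]

Sorted: [1, 2, 2, 4, 4, 4, 7, 9]


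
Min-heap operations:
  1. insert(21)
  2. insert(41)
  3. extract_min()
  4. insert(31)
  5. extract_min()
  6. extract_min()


insert(21) -> [21]
insert(41) -> [21, 41]
extract_min()->21, [41]
insert(31) -> [31, 41]
extract_min()->31, [41]
extract_min()->41, []

Final heap: []


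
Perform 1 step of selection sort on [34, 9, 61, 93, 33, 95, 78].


Initial: [34, 9, 61, 93, 33, 95, 78]
Step 1: min=9 at 1
  Swap: [9, 34, 61, 93, 33, 95, 78]

After 1 step: [9, 34, 61, 93, 33, 95, 78]


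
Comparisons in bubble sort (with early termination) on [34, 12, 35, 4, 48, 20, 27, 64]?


Algorithm: bubble sort (with early termination)
Input: [34, 12, 35, 4, 48, 20, 27, 64]
Sorted: [4, 12, 20, 27, 34, 35, 48, 64]

22


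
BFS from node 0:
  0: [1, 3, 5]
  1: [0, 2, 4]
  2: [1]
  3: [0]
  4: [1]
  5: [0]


Visit 0, enqueue [1, 3, 5]
Visit 1, enqueue [2, 4]
Visit 3, enqueue []
Visit 5, enqueue []
Visit 2, enqueue []
Visit 4, enqueue []

BFS order: [0, 1, 3, 5, 2, 4]


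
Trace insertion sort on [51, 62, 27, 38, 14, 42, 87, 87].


Initial: [51, 62, 27, 38, 14, 42, 87, 87]
Insert 62: [51, 62, 27, 38, 14, 42, 87, 87]
Insert 27: [27, 51, 62, 38, 14, 42, 87, 87]
Insert 38: [27, 38, 51, 62, 14, 42, 87, 87]
Insert 14: [14, 27, 38, 51, 62, 42, 87, 87]
Insert 42: [14, 27, 38, 42, 51, 62, 87, 87]
Insert 87: [14, 27, 38, 42, 51, 62, 87, 87]
Insert 87: [14, 27, 38, 42, 51, 62, 87, 87]

Sorted: [14, 27, 38, 42, 51, 62, 87, 87]


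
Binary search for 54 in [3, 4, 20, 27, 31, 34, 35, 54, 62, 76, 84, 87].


Step 1: lo=0, hi=11, mid=5, val=34
Step 2: lo=6, hi=11, mid=8, val=62
Step 3: lo=6, hi=7, mid=6, val=35
Step 4: lo=7, hi=7, mid=7, val=54

Found at index 7


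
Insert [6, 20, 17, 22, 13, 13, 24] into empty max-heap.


Insert 6: [6]
Insert 20: [20, 6]
Insert 17: [20, 6, 17]
Insert 22: [22, 20, 17, 6]
Insert 13: [22, 20, 17, 6, 13]
Insert 13: [22, 20, 17, 6, 13, 13]
Insert 24: [24, 20, 22, 6, 13, 13, 17]

Final heap: [24, 20, 22, 6, 13, 13, 17]


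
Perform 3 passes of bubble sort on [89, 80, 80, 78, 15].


Initial: [89, 80, 80, 78, 15]
Pass 1: [80, 80, 78, 15, 89] (4 swaps)
Pass 2: [80, 78, 15, 80, 89] (2 swaps)
Pass 3: [78, 15, 80, 80, 89] (2 swaps)

After 3 passes: [78, 15, 80, 80, 89]


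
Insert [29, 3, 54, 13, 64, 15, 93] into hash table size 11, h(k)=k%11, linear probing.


Insert 29: h=7 -> slot 7
Insert 3: h=3 -> slot 3
Insert 54: h=10 -> slot 10
Insert 13: h=2 -> slot 2
Insert 64: h=9 -> slot 9
Insert 15: h=4 -> slot 4
Insert 93: h=5 -> slot 5

Table: [None, None, 13, 3, 15, 93, None, 29, None, 64, 54]


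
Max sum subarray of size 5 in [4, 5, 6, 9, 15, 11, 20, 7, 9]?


[0:5]: 39
[1:6]: 46
[2:7]: 61
[3:8]: 62
[4:9]: 62

Max: 62 at [3:8]


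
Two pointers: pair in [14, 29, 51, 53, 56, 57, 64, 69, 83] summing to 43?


lo=0(14)+hi=8(83)=97
lo=0(14)+hi=7(69)=83
lo=0(14)+hi=6(64)=78
lo=0(14)+hi=5(57)=71
lo=0(14)+hi=4(56)=70
lo=0(14)+hi=3(53)=67
lo=0(14)+hi=2(51)=65
lo=0(14)+hi=1(29)=43

Yes: 14+29=43


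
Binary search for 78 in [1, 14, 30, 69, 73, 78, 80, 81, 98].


Step 1: lo=0, hi=8, mid=4, val=73
Step 2: lo=5, hi=8, mid=6, val=80
Step 3: lo=5, hi=5, mid=5, val=78

Found at index 5


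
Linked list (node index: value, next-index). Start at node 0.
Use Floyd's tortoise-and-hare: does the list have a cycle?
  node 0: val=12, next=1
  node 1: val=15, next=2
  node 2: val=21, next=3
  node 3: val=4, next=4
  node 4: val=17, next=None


Floyd's tortoise (slow, +1) and hare (fast, +2):
  init: slow=0, fast=0
  step 1: slow=1, fast=2
  step 2: slow=2, fast=4
  step 3: fast -> None, no cycle

Cycle: no


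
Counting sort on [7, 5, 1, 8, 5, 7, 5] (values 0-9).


Input: [7, 5, 1, 8, 5, 7, 5]
Counts: [0, 1, 0, 0, 0, 3, 0, 2, 1, 0]

Sorted: [1, 5, 5, 5, 7, 7, 8]


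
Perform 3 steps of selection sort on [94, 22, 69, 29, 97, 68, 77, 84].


Initial: [94, 22, 69, 29, 97, 68, 77, 84]
Step 1: min=22 at 1
  Swap: [22, 94, 69, 29, 97, 68, 77, 84]
Step 2: min=29 at 3
  Swap: [22, 29, 69, 94, 97, 68, 77, 84]
Step 3: min=68 at 5
  Swap: [22, 29, 68, 94, 97, 69, 77, 84]

After 3 steps: [22, 29, 68, 94, 97, 69, 77, 84]


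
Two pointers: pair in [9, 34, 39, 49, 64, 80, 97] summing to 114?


lo=0(9)+hi=6(97)=106
lo=1(34)+hi=6(97)=131
lo=1(34)+hi=5(80)=114

Yes: 34+80=114


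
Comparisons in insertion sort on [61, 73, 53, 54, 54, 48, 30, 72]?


Algorithm: insertion sort
Input: [61, 73, 53, 54, 54, 48, 30, 72]
Sorted: [30, 48, 53, 54, 54, 61, 72, 73]

22


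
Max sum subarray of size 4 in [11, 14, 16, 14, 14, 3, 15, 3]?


[0:4]: 55
[1:5]: 58
[2:6]: 47
[3:7]: 46
[4:8]: 35

Max: 58 at [1:5]


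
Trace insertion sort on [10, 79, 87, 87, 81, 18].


Initial: [10, 79, 87, 87, 81, 18]
Insert 79: [10, 79, 87, 87, 81, 18]
Insert 87: [10, 79, 87, 87, 81, 18]
Insert 87: [10, 79, 87, 87, 81, 18]
Insert 81: [10, 79, 81, 87, 87, 18]
Insert 18: [10, 18, 79, 81, 87, 87]

Sorted: [10, 18, 79, 81, 87, 87]


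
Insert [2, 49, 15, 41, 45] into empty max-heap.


Insert 2: [2]
Insert 49: [49, 2]
Insert 15: [49, 2, 15]
Insert 41: [49, 41, 15, 2]
Insert 45: [49, 45, 15, 2, 41]

Final heap: [49, 45, 15, 2, 41]


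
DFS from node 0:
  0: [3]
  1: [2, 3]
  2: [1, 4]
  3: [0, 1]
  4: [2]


Visit 0, push [3]
Visit 3, push [1]
Visit 1, push [2]
Visit 2, push [4]
Visit 4, push []

DFS order: [0, 3, 1, 2, 4]


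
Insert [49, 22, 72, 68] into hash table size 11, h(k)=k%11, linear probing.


Insert 49: h=5 -> slot 5
Insert 22: h=0 -> slot 0
Insert 72: h=6 -> slot 6
Insert 68: h=2 -> slot 2

Table: [22, None, 68, None, None, 49, 72, None, None, None, None]


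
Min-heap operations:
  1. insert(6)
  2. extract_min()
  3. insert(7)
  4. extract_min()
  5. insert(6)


insert(6) -> [6]
extract_min()->6, []
insert(7) -> [7]
extract_min()->7, []
insert(6) -> [6]

Final heap: [6]


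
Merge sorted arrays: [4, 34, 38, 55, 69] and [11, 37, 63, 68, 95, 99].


Take 4 from A
Take 11 from B
Take 34 from A
Take 37 from B
Take 38 from A
Take 55 from A
Take 63 from B
Take 68 from B
Take 69 from A

Merged: [4, 11, 34, 37, 38, 55, 63, 68, 69, 95, 99]


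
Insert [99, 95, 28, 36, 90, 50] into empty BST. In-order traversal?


Insert 99: root
Insert 95: L from 99
Insert 28: L from 99 -> L from 95
Insert 36: L from 99 -> L from 95 -> R from 28
Insert 90: L from 99 -> L from 95 -> R from 28 -> R from 36
Insert 50: L from 99 -> L from 95 -> R from 28 -> R from 36 -> L from 90

In-order: [28, 36, 50, 90, 95, 99]


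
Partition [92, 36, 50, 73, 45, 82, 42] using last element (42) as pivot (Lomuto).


Pivot: 42
  36 <= 42: swap -> [36, 92, 50, 73, 45, 82, 42]
Place pivot at 1: [36, 42, 50, 73, 45, 82, 92]

Partitioned: [36, 42, 50, 73, 45, 82, 92]


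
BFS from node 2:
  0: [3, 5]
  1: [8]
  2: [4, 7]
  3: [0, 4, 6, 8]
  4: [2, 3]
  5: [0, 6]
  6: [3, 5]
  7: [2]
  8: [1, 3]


Visit 2, enqueue [4, 7]
Visit 4, enqueue [3]
Visit 7, enqueue []
Visit 3, enqueue [0, 6, 8]
Visit 0, enqueue [5]
Visit 6, enqueue []
Visit 8, enqueue [1]
Visit 5, enqueue []
Visit 1, enqueue []

BFS order: [2, 4, 7, 3, 0, 6, 8, 5, 1]


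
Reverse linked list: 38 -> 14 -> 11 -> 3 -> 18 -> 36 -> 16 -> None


Step 1: curr=38, set curr.next=prev(None) | reversed so far: 38
Step 2: curr=14, set curr.next=prev(38) | reversed so far: 14 -> 38
Step 3: curr=11, set curr.next=prev(14) | reversed so far: 11 -> 14 -> 38
Step 4: curr=3, set curr.next=prev(11) | reversed so far: 3 -> 11 -> 14 -> 38
Step 5: curr=18, set curr.next=prev(3) | reversed so far: 18 -> 3 -> 11 -> 14 -> 38
Step 6: curr=36, set curr.next=prev(18) | reversed so far: 36 -> 18 -> 3 -> 11 -> 14 -> 38
Step 7: curr=16, set curr.next=prev(36) | reversed so far: 16 -> 36 -> 18 -> 3 -> 11 -> 14 -> 38

16 -> 36 -> 18 -> 3 -> 11 -> 14 -> 38 -> None


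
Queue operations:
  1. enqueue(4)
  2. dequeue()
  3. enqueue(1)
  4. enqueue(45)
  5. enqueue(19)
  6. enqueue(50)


enqueue(4) -> [4]
dequeue()->4, []
enqueue(1) -> [1]
enqueue(45) -> [1, 45]
enqueue(19) -> [1, 45, 19]
enqueue(50) -> [1, 45, 19, 50]

Final queue: [1, 45, 19, 50]


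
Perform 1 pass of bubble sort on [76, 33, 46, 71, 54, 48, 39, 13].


Initial: [76, 33, 46, 71, 54, 48, 39, 13]
Pass 1: [33, 46, 71, 54, 48, 39, 13, 76] (7 swaps)

After 1 pass: [33, 46, 71, 54, 48, 39, 13, 76]


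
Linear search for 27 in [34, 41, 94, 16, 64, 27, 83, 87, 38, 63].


i=0: 34!=27
i=1: 41!=27
i=2: 94!=27
i=3: 16!=27
i=4: 64!=27
i=5: 27==27 found!

Found at 5, 6 comps


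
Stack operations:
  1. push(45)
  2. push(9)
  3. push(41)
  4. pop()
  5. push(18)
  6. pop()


push(45) -> [45]
push(9) -> [45, 9]
push(41) -> [45, 9, 41]
pop()->41, [45, 9]
push(18) -> [45, 9, 18]
pop()->18, [45, 9]

Final stack: [45, 9]


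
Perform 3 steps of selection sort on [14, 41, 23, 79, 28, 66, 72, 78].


Initial: [14, 41, 23, 79, 28, 66, 72, 78]
Step 1: min=14 at 0
  Swap: [14, 41, 23, 79, 28, 66, 72, 78]
Step 2: min=23 at 2
  Swap: [14, 23, 41, 79, 28, 66, 72, 78]
Step 3: min=28 at 4
  Swap: [14, 23, 28, 79, 41, 66, 72, 78]

After 3 steps: [14, 23, 28, 79, 41, 66, 72, 78]


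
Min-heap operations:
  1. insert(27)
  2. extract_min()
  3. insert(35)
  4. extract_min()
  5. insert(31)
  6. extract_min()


insert(27) -> [27]
extract_min()->27, []
insert(35) -> [35]
extract_min()->35, []
insert(31) -> [31]
extract_min()->31, []

Final heap: []


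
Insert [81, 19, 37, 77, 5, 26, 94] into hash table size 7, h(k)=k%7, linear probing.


Insert 81: h=4 -> slot 4
Insert 19: h=5 -> slot 5
Insert 37: h=2 -> slot 2
Insert 77: h=0 -> slot 0
Insert 5: h=5, 1 probes -> slot 6
Insert 26: h=5, 3 probes -> slot 1
Insert 94: h=3 -> slot 3

Table: [77, 26, 37, 94, 81, 19, 5]


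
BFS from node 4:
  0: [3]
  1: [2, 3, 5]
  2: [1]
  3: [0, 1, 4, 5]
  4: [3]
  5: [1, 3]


Visit 4, enqueue [3]
Visit 3, enqueue [0, 1, 5]
Visit 0, enqueue []
Visit 1, enqueue [2]
Visit 5, enqueue []
Visit 2, enqueue []

BFS order: [4, 3, 0, 1, 5, 2]


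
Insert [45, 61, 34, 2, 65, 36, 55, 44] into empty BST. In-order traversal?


Insert 45: root
Insert 61: R from 45
Insert 34: L from 45
Insert 2: L from 45 -> L from 34
Insert 65: R from 45 -> R from 61
Insert 36: L from 45 -> R from 34
Insert 55: R from 45 -> L from 61
Insert 44: L from 45 -> R from 34 -> R from 36

In-order: [2, 34, 36, 44, 45, 55, 61, 65]


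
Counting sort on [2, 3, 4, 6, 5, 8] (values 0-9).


Input: [2, 3, 4, 6, 5, 8]
Counts: [0, 0, 1, 1, 1, 1, 1, 0, 1, 0]

Sorted: [2, 3, 4, 5, 6, 8]


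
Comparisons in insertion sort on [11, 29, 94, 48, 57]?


Algorithm: insertion sort
Input: [11, 29, 94, 48, 57]
Sorted: [11, 29, 48, 57, 94]

6


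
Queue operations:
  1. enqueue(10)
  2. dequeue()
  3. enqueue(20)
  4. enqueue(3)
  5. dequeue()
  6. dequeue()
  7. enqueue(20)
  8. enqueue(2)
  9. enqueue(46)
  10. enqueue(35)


enqueue(10) -> [10]
dequeue()->10, []
enqueue(20) -> [20]
enqueue(3) -> [20, 3]
dequeue()->20, [3]
dequeue()->3, []
enqueue(20) -> [20]
enqueue(2) -> [20, 2]
enqueue(46) -> [20, 2, 46]
enqueue(35) -> [20, 2, 46, 35]

Final queue: [20, 2, 46, 35]


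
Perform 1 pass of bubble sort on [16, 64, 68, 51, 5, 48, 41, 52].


Initial: [16, 64, 68, 51, 5, 48, 41, 52]
Pass 1: [16, 64, 51, 5, 48, 41, 52, 68] (5 swaps)

After 1 pass: [16, 64, 51, 5, 48, 41, 52, 68]


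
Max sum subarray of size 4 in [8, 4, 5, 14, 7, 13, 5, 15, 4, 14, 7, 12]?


[0:4]: 31
[1:5]: 30
[2:6]: 39
[3:7]: 39
[4:8]: 40
[5:9]: 37
[6:10]: 38
[7:11]: 40
[8:12]: 37

Max: 40 at [4:8]


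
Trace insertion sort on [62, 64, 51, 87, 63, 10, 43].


Initial: [62, 64, 51, 87, 63, 10, 43]
Insert 64: [62, 64, 51, 87, 63, 10, 43]
Insert 51: [51, 62, 64, 87, 63, 10, 43]
Insert 87: [51, 62, 64, 87, 63, 10, 43]
Insert 63: [51, 62, 63, 64, 87, 10, 43]
Insert 10: [10, 51, 62, 63, 64, 87, 43]
Insert 43: [10, 43, 51, 62, 63, 64, 87]

Sorted: [10, 43, 51, 62, 63, 64, 87]


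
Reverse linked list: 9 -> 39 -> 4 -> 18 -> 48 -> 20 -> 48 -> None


Step 1: curr=9, set curr.next=prev(None) | reversed so far: 9
Step 2: curr=39, set curr.next=prev(9) | reversed so far: 39 -> 9
Step 3: curr=4, set curr.next=prev(39) | reversed so far: 4 -> 39 -> 9
Step 4: curr=18, set curr.next=prev(4) | reversed so far: 18 -> 4 -> 39 -> 9
Step 5: curr=48, set curr.next=prev(18) | reversed so far: 48 -> 18 -> 4 -> 39 -> 9
Step 6: curr=20, set curr.next=prev(48) | reversed so far: 20 -> 48 -> 18 -> 4 -> 39 -> 9
Step 7: curr=48, set curr.next=prev(20) | reversed so far: 48 -> 20 -> 48 -> 18 -> 4 -> 39 -> 9

48 -> 20 -> 48 -> 18 -> 4 -> 39 -> 9 -> None


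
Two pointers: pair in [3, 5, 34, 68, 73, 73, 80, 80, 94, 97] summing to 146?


lo=0(3)+hi=9(97)=100
lo=1(5)+hi=9(97)=102
lo=2(34)+hi=9(97)=131
lo=3(68)+hi=9(97)=165
lo=3(68)+hi=8(94)=162
lo=3(68)+hi=7(80)=148
lo=3(68)+hi=6(80)=148
lo=3(68)+hi=5(73)=141
lo=4(73)+hi=5(73)=146

Yes: 73+73=146


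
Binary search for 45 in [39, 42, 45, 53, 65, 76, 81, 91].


Step 1: lo=0, hi=7, mid=3, val=53
Step 2: lo=0, hi=2, mid=1, val=42
Step 3: lo=2, hi=2, mid=2, val=45

Found at index 2


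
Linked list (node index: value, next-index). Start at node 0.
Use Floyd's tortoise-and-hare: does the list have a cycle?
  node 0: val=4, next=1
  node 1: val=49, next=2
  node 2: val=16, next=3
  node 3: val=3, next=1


Floyd's tortoise (slow, +1) and hare (fast, +2):
  init: slow=0, fast=0
  step 1: slow=1, fast=2
  step 2: slow=2, fast=1
  step 3: slow=3, fast=3
  slow == fast at node 3: cycle detected

Cycle: yes


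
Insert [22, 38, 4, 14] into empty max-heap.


Insert 22: [22]
Insert 38: [38, 22]
Insert 4: [38, 22, 4]
Insert 14: [38, 22, 4, 14]

Final heap: [38, 22, 4, 14]


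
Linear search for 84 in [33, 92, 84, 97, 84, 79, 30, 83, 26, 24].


i=0: 33!=84
i=1: 92!=84
i=2: 84==84 found!

Found at 2, 3 comps


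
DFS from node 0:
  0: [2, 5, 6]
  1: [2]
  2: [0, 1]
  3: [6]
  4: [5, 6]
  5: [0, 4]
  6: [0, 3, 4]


Visit 0, push [6, 5, 2]
Visit 2, push [1]
Visit 1, push []
Visit 5, push [4]
Visit 4, push [6]
Visit 6, push [3]
Visit 3, push []

DFS order: [0, 2, 1, 5, 4, 6, 3]


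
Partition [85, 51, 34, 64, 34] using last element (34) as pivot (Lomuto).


Pivot: 34
  34 <= 34: swap -> [34, 51, 85, 64, 34]
Place pivot at 1: [34, 34, 85, 64, 51]

Partitioned: [34, 34, 85, 64, 51]


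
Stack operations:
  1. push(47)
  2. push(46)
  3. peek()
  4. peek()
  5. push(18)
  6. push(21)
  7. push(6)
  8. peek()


push(47) -> [47]
push(46) -> [47, 46]
peek()->46
peek()->46
push(18) -> [47, 46, 18]
push(21) -> [47, 46, 18, 21]
push(6) -> [47, 46, 18, 21, 6]
peek()->6

Final stack: [47, 46, 18, 21, 6]


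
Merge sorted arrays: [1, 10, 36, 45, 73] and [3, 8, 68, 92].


Take 1 from A
Take 3 from B
Take 8 from B
Take 10 from A
Take 36 from A
Take 45 from A
Take 68 from B
Take 73 from A

Merged: [1, 3, 8, 10, 36, 45, 68, 73, 92]


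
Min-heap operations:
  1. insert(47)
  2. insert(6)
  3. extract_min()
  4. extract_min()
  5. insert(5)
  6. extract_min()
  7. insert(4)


insert(47) -> [47]
insert(6) -> [6, 47]
extract_min()->6, [47]
extract_min()->47, []
insert(5) -> [5]
extract_min()->5, []
insert(4) -> [4]

Final heap: [4]


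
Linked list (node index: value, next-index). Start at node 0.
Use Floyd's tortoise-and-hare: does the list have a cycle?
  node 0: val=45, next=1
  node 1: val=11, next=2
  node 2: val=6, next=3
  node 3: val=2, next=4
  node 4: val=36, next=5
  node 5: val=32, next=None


Floyd's tortoise (slow, +1) and hare (fast, +2):
  init: slow=0, fast=0
  step 1: slow=1, fast=2
  step 2: slow=2, fast=4
  step 3: fast 4->5->None, no cycle

Cycle: no
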